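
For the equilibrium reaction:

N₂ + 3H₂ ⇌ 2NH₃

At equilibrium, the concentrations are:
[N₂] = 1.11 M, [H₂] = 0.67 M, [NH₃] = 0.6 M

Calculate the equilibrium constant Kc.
K_c = 1.0783

Kc = ([NH₃]^2) / ([N₂] × [H₂]^3)
   = ((0.6)^2) / ((1.11)·(0.67)^3)
   = 0.36 / 0.33385 = 1.0783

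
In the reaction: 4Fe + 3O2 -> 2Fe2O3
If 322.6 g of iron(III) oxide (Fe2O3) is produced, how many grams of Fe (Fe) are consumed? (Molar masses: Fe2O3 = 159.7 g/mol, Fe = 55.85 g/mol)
Moles of Fe2O3 = 322.6 g ÷ 159.7 g/mol = 2.02004 mol
Mole ratio: 4 mol Fe / 2 mol Fe2O3
Moles of Fe = 2.02004 × (4/2) = 4.04008 mol
Mass of Fe = 4.04008 mol × 55.85 g/mol = 225.6 g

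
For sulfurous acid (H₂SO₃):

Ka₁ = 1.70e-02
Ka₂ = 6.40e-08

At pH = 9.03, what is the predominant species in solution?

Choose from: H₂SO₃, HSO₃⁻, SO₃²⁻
SO₃²⁻

pKa1 = 1.77, pKa2 = 7.19. Each pKa is the crossover between adjacent species; pH = 9.03 lies in the region where SO₃²⁻ predominates.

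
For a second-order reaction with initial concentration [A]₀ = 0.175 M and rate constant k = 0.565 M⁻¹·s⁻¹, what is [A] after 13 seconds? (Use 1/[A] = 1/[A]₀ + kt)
0.0766 M

1/[A] = 1/[A]₀ + k·t = 1/0.175 + (0.565)·(13) = 5.7143 + 7.3450 = 13.0593
[A] = 1/13.0593 = 0.0766 M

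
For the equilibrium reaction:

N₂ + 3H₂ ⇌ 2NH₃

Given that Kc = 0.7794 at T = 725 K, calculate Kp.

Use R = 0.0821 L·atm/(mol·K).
K_p = 2.20e-04

Δn = (moles gaseous products) − (moles gaseous reactants) = -2
T = 725 K; RT = 0.0821 × 725 = 59.5225
Kp = Kc·(RT)^Δn = 0.7794 × (59.5225)^-2 = 0.7794 × 0.000282252 = 2.20e-04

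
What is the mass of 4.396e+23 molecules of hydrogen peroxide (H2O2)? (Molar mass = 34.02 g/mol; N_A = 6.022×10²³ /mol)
Moles = 4.396e+23 ÷ 6.022×10²³ = 0.72999 mol
Mass = 0.72999 mol × 34.02 g/mol = 24.83 g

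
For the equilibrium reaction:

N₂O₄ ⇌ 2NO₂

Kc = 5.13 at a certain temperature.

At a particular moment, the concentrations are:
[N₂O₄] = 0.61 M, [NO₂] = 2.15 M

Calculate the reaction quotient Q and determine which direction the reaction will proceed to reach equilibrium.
Q = 7.578, Q > K, reaction proceeds reverse (toward reactants)

Q = ([NO₂]^2) / ([N₂O₄])
  = ((2.15)^2) / ((0.61)) = 4.6225/0.61 = 7.578
Since Q = 7.578 > Kc = 5.13, the reaction proceeds reverse (toward reactants) to reach equilibrium.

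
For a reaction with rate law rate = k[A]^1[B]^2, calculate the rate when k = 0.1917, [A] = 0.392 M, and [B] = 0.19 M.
0.002713 M/s

rate = k·[A]^1·[B]^2 = 0.1917·(0.392)^1·(0.19)^2 = 0.1917·0.392·0.0361 = 0.002713 M/s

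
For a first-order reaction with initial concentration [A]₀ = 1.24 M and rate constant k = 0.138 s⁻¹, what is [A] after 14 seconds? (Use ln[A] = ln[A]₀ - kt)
0.1796 M

ln[A] = ln[A]₀ - k·t = ln(1.24) - (0.138)·(14) = 0.2151 - 1.9320 = -1.7169
[A] = e^(-1.7169) = 0.1796 M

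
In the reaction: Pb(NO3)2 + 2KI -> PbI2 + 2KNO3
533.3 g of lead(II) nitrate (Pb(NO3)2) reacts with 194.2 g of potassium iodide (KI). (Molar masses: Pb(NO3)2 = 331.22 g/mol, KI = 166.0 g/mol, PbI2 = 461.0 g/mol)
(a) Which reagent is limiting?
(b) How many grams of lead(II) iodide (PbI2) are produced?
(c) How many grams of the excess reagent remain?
(a) KI, (b) 269.7 g, (c) 339.6 g

Moles of Pb(NO3)2 = 533.3 g ÷ 331.22 g/mol = 1.61011 mol
Moles of KI = 194.2 g ÷ 166.0 g/mol = 1.16988 mol
Moles ÷ coefficient: Pb(NO3)2: 1.61011/1 = 1.61, KI: 1.16988/2 = 0.5849
(a) KI has the smaller value, so KI is the limiting reagent.
(b) Moles of PbI2 = 1.16988 mol KI × (1/2) = 0.58494 mol; mass = 0.58494 mol × 461.0 g/mol = 269.7 g
(c) Pb(NO3)2 consumed = 1.16988 × (1/2) = 0.58494 mol; remaining = 1.61011 − 0.58494 = 1.02517 mol; mass = 1.02517 mol × 331.22 g/mol = 339.6 g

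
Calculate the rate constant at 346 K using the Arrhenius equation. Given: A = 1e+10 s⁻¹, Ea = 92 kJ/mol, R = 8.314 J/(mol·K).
1.29e-04 s⁻¹

k = A·exp(-Ea/(R·T)) = 1e+10·exp(-92000/(8.314·346)) = 1e+10·exp(-31.9817) = 1e+10·1.2898e-14 = 1.29e-04 s⁻¹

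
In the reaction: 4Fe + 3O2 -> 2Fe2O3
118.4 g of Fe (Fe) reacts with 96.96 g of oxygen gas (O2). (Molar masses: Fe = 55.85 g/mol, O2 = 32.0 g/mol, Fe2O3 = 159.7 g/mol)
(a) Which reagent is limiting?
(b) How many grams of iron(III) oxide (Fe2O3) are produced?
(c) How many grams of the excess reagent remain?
(a) Fe, (b) 169.3 g, (c) 46.08 g

Moles of Fe = 118.4 g ÷ 55.85 g/mol = 2.11996 mol
Moles of O2 = 96.96 g ÷ 32.0 g/mol = 3.03 mol
Moles ÷ coefficient: Fe: 2.11996/4 = 0.53, O2: 3.03/3 = 1.01
(a) Fe has the smaller value, so Fe is the limiting reagent.
(b) Moles of Fe2O3 = 2.11996 mol Fe × (2/4) = 1.05998 mol; mass = 1.05998 mol × 159.7 g/mol = 169.3 g
(c) O2 consumed = 2.11996 × (3/4) = 1.58997 mol; remaining = 3.03 − 1.58997 = 1.44003 mol; mass = 1.44003 mol × 32.0 g/mol = 46.08 g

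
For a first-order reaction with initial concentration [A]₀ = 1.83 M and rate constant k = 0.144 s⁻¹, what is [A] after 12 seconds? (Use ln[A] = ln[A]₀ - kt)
0.3251 M

ln[A] = ln[A]₀ - k·t = ln(1.83) - (0.144)·(12) = 0.6043 - 1.7280 = -1.1237
[A] = e^(-1.1237) = 0.3251 M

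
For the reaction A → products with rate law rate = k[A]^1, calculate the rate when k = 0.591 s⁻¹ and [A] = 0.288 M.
0.1702 M/s

rate = k·[A]^1 = 0.591·(0.288)^1 = 0.591·0.288 = 0.1702 M/s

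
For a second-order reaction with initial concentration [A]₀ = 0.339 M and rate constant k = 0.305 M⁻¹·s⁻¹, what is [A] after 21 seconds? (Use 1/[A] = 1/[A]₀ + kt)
0.1069 M

1/[A] = 1/[A]₀ + k·t = 1/0.339 + (0.305)·(21) = 2.9499 + 6.4050 = 9.3549
[A] = 1/9.3549 = 0.1069 M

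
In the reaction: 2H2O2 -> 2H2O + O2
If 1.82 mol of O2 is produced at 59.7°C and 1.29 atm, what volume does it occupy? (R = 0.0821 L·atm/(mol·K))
T = 59.7°C + 273.15 = 332.85 K
V = nRT/P = (1.82 × 0.0821 × 332.85) / 1.29
V = 38.55 L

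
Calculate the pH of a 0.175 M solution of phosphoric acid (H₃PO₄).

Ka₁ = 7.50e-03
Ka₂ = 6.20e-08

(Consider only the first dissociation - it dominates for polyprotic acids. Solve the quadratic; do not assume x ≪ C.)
pH = 1.49

x² + Ka₁·x − Ka₁·C = 0 with Ka₁ = 7.50e-03, C = 0.175.
x = (−Ka₁ + √(Ka₁² + 4·Ka₁·C))/2 = 3.2672e-02 M, so pH = 1.49.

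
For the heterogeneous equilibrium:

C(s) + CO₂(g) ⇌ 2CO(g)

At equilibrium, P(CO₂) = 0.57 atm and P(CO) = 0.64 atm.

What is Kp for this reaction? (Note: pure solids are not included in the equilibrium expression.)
K_p = 0.719

Solid C is excluded.
Kp = P(CO)²/P(CO₂) = (0.64)²/0.57 = 0.4096/0.57 = 0.719.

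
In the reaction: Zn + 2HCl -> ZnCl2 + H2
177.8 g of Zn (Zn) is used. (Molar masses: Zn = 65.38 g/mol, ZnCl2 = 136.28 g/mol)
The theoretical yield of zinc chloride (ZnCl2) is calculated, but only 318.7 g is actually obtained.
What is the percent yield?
Moles of Zn = 177.8 g ÷ 65.38 g/mol = 2.71949 mol
Mole ratio: 1 mol ZnCl2 / 1 mol Zn
Moles of ZnCl2 = 2.71949 × (1/1) = 2.71949 mol
Theoretical yield = 2.71949 mol × 136.28 g/mol = 370.61 g
Actual yield = 318.7 g
Percent yield = (318.7 / 370.61) × 100% = 86.0%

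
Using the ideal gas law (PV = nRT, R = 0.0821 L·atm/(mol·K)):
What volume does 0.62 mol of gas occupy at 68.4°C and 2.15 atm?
T = 68.4°C + 273.15 = 341.55 K
V = nRT/P = (0.62 × 0.0821 × 341.55) / 2.15
V = 8.09 L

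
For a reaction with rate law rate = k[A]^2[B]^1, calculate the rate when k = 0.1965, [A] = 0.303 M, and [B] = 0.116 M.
0.002093 M/s

rate = k·[A]^2·[B]^1 = 0.1965·(0.303)^2·(0.116)^1 = 0.1965·0.091809·0.116 = 0.002093 M/s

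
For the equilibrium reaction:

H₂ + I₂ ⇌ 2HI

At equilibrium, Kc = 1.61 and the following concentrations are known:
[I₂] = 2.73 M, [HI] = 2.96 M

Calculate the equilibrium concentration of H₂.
[H₂] = 1.9934 M

Kc = ([HI]^2) / ([H₂] × [I₂]) = 1.61
[H₂]^1 = (product terms)/(Kc · other reactant terms) = 8.7616 / (1.61 · 2.73) = 1.9934
[H₂] = 1.9934 M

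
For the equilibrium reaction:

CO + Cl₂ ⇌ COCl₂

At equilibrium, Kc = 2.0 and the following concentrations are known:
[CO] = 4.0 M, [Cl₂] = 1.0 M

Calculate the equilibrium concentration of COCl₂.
[COCl₂] = 8.0000 M

Kc = ([COCl₂]) / ([CO] × [Cl₂]) = 2.0
[COCl₂]^1 = Kc · (reactant terms)/(other product terms) = 2.0 · 4 / 1 = 8
[COCl₂] = 8.0000 M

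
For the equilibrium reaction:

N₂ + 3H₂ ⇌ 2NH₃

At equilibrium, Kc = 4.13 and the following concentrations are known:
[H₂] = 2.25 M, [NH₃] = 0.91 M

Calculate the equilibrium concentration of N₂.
[N₂] = 0.0176 M

Kc = ([NH₃]^2) / ([N₂] × [H₂]^3) = 4.13
[N₂]^1 = (product terms)/(Kc · other reactant terms) = 0.8281 / (4.13 · 11.391) = 0.017603
[N₂] = 0.0176 M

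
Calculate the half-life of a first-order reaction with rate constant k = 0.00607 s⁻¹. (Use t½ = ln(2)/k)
114.19 s

t½ = ln(2)/k = 0.6931/0.00607 = 114.19 s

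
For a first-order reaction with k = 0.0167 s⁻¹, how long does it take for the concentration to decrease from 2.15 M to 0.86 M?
54.87 s

From ln[A] = ln[A]₀ - k·t: t = ln([A]₀/[A])/k = ln(2.15/0.86)/0.0167 = ln(2.5000)/0.0167 = 0.9163/0.0167 = 54.87 s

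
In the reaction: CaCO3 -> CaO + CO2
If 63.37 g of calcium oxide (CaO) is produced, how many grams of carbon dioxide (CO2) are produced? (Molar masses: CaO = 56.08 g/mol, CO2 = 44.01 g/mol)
Moles of CaO = 63.37 g ÷ 56.08 g/mol = 1.12999 mol
Mole ratio: 1 mol CO2 / 1 mol CaO
Moles of CO2 = 1.12999 × (1/1) = 1.12999 mol
Mass of CO2 = 1.12999 mol × 44.01 g/mol = 49.73 g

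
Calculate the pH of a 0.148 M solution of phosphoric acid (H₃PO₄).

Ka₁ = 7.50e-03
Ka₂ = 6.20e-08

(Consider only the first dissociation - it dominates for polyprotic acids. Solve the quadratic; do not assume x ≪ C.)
pH = 1.53

x² + Ka₁·x − Ka₁·C = 0 with Ka₁ = 7.50e-03, C = 0.148.
x = (−Ka₁ + √(Ka₁² + 4·Ka₁·C))/2 = 2.9777e-02 M, so pH = 1.53.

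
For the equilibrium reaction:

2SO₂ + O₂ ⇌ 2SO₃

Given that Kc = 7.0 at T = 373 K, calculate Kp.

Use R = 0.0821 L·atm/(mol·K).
K_p = 0.2286

Δn = (moles gaseous products) − (moles gaseous reactants) = -1
T = 373 K; RT = 0.0821 × 373 = 30.6233
Kp = Kc·(RT)^Δn = 7.0 × (30.6233)^-1 = 7.0 × 0.0326549 = 0.2286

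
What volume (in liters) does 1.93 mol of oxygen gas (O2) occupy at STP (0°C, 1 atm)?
At STP, 1 mol of gas occupies 22.4 L
Volume = 1.93 mol × 22.4 L/mol = 43.23 L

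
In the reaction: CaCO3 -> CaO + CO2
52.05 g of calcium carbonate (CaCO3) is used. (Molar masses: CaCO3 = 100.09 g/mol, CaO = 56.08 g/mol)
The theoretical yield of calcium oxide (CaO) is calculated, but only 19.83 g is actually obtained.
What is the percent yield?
Moles of CaCO3 = 52.05 g ÷ 100.09 g/mol = 0.520032 mol
Mole ratio: 1 mol CaO / 1 mol CaCO3
Moles of CaO = 0.520032 × (1/1) = 0.520032 mol
Theoretical yield = 0.520032 mol × 56.08 g/mol = 29.163 g
Actual yield = 19.83 g
Percent yield = (19.83 / 29.163) × 100% = 68.0%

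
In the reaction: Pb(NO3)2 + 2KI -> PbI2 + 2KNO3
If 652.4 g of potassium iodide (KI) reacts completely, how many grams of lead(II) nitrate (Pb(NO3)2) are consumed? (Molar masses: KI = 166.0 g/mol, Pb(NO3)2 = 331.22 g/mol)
Moles of KI = 652.4 g ÷ 166.0 g/mol = 3.93012 mol
Mole ratio: 1 mol Pb(NO3)2 / 2 mol KI
Moles of Pb(NO3)2 = 3.93012 × (1/2) = 1.96506 mol
Mass of Pb(NO3)2 = 1.96506 mol × 331.22 g/mol = 650.9 g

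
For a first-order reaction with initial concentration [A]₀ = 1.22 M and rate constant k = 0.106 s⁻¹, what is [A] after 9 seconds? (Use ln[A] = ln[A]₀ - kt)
0.4699 M

ln[A] = ln[A]₀ - k·t = ln(1.22) - (0.106)·(9) = 0.1989 - 0.9540 = -0.7551
[A] = e^(-0.7551) = 0.4699 M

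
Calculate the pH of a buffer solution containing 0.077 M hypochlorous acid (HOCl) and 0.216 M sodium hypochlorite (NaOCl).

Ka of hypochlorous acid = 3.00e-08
pH = 7.97

pKa = -log(3.00e-08) = 7.52. pH = pKa + log([A⁻]/[HA]) = 7.52 + log(0.216/0.077)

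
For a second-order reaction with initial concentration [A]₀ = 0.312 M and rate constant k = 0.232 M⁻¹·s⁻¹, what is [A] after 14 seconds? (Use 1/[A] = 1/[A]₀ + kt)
0.1550 M

1/[A] = 1/[A]₀ + k·t = 1/0.312 + (0.232)·(14) = 3.2051 + 3.2480 = 6.4531
[A] = 1/6.4531 = 0.1550 M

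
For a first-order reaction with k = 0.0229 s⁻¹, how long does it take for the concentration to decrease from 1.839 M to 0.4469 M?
61.77 s

From ln[A] = ln[A]₀ - k·t: t = ln([A]₀/[A])/k = ln(1.839/0.4469)/0.0229 = ln(4.1150)/0.0229 = 1.4146/0.0229 = 61.77 s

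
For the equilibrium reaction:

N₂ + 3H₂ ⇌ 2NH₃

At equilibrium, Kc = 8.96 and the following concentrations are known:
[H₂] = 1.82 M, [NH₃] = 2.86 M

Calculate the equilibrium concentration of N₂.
[N₂] = 0.1514 M

Kc = ([NH₃]^2) / ([N₂] × [H₂]^3) = 8.96
[N₂]^1 = (product terms)/(Kc · other reactant terms) = 8.1796 / (8.96 · 6.0286) = 0.15143
[N₂] = 0.1514 M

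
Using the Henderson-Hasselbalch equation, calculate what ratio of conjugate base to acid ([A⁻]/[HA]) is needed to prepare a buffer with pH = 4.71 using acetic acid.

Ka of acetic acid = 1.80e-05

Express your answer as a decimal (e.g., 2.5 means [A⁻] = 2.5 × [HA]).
[A⁻]/[HA] = 0.923

pKa = −log(1.80e-05) = 4.7447. pH = pKa + log([A⁻]/[HA]). 4.71 = 4.7447 + log(ratio). log(ratio) = 4.71 − 4.7447 = -0.0347. ratio = 10^(-0.0347) = 0.923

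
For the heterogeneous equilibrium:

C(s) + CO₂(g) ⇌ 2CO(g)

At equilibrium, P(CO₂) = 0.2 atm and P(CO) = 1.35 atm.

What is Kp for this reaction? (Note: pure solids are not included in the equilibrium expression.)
K_p = 9.113

Solid C is excluded.
Kp = P(CO)²/P(CO₂) = (1.35)²/0.2 = 1.823/0.2 = 9.113.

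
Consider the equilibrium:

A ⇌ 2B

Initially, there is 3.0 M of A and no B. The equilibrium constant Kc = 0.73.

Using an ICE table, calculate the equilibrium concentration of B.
[B] = 1.309 M

ICE: [A] = 3.0 − x, [B] = 2x.
Kc = (2x)²/(3.0 − x) = 0.73 ⇒ 4x² + 0.73x − 2.19 = 0.
x = (−0.73 + √(0.73² + 4·4·2.19))/(2·4) = (−0.73 + √35.573)/8 = 0.65429.
[B] = 2x = 1.309 M.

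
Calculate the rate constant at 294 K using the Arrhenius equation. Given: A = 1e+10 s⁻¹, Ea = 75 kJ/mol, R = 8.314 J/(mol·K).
4.72e-04 s⁻¹

k = A·exp(-Ea/(R·T)) = 1e+10·exp(-75000/(8.314·294)) = 1e+10·exp(-30.6834) = 1e+10·4.7245e-14 = 4.72e-04 s⁻¹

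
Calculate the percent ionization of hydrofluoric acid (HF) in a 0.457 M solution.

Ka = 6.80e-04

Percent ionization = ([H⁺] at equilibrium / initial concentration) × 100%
Percent ionization = 3.78%

Let x = [H⁺]. Ka = x²/(C - x) ⇒ x² + (6.80e-04)x - (6.80e-04)(0.457) = 0. x = 1.7292e-02. Percent = (1.7292e-02/0.457) × 100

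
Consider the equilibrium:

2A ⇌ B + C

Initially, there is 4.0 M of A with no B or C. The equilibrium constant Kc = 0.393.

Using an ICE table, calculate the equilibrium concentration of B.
[B] = 1.113 M

ICE: [A] = 4.0 − 2x, [B] = [C] = x.
Kc = x²/(4.0 − 2x)² = 0.393 ⇒ √Kc = x/(4.0 − 2x).
x = √0.393·4.0/(1 + 2√0.393) = 0.6269·4.0/2.2538 = 1.1126.
[B] = x = 1.113 M.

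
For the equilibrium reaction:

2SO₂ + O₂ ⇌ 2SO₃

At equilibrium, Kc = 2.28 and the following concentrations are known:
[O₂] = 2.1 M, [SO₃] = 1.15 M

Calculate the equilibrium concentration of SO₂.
[SO₂] = 0.5256 M

Kc = ([SO₃]^2) / ([SO₂]^2 × [O₂]) = 2.28
[SO₂]^2 = (product terms)/(Kc · other reactant terms) = 1.3225 / (2.28 · 2.1) = 0.27621
[SO₂] = (0.27621)^(1/2) = 0.5256 M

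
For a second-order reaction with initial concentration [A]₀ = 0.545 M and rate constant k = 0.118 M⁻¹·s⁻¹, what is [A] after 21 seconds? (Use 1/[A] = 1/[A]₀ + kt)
0.2319 M

1/[A] = 1/[A]₀ + k·t = 1/0.545 + (0.118)·(21) = 1.8349 + 2.4780 = 4.3129
[A] = 1/4.3129 = 0.2319 M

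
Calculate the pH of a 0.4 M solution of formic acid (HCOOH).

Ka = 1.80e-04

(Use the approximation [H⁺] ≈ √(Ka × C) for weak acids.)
pH = 2.07

[H⁺] = √(Ka × C) = √(1.80e-04 × 0.4) = 8.4853e-03. pH = -log(8.4853e-03)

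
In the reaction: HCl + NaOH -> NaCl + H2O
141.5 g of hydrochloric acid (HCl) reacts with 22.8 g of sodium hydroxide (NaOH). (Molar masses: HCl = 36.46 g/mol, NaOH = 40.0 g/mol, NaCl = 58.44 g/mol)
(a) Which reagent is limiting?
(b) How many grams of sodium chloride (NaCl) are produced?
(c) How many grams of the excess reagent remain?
(a) NaOH, (b) 33.31 g, (c) 120.7 g

Moles of HCl = 141.5 g ÷ 36.46 g/mol = 3.88097 mol
Moles of NaOH = 22.8 g ÷ 40.0 g/mol = 0.57 mol
Moles ÷ coefficient: HCl: 3.88097/1 = 3.881, NaOH: 0.57/1 = 0.57
(a) NaOH has the smaller value, so NaOH is the limiting reagent.
(b) Moles of NaCl = 0.57 mol NaOH × (1/1) = 0.57 mol; mass = 0.57 mol × 58.44 g/mol = 33.31 g
(c) HCl consumed = 0.57 × (1/1) = 0.57 mol; remaining = 3.88097 − 0.57 = 3.31097 mol; mass = 3.31097 mol × 36.46 g/mol = 120.7 g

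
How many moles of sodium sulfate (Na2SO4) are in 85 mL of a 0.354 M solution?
Moles = Molarity × Volume (L)
Moles = 0.354 M × 0.085 L = 0.03009 mol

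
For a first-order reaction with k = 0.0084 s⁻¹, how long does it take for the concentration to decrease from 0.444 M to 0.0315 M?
314.98 s

From ln[A] = ln[A]₀ - k·t: t = ln([A]₀/[A])/k = ln(0.444/0.0315)/0.0084 = ln(14.0952)/0.0084 = 2.6458/0.0084 = 314.98 s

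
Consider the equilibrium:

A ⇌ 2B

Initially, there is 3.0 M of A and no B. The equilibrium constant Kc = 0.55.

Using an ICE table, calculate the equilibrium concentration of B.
[B] = 1.154 M

ICE: [A] = 3.0 − x, [B] = 2x.
Kc = (2x)²/(3.0 − x) = 0.55 ⇒ 4x² + 0.55x − 1.65 = 0.
x = (−0.55 + √(0.55² + 4·4·1.65))/(2·4) = (−0.55 + √26.703)/8 = 0.57718.
[B] = 2x = 1.154 M.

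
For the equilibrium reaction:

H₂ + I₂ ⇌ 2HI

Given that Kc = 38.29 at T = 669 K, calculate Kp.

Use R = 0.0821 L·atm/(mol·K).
K_p = 38.2900

Δn = (moles gaseous products) − (moles gaseous reactants) = 0
T = 669 K; RT = 0.0821 × 669 = 54.9249
Kp = Kc·(RT)^Δn = 38.29 × (54.9249)^0 = 38.29 × 1 = 38.2900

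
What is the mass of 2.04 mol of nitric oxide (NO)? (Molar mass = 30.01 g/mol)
Mass = 2.04 mol × 30.01 g/mol = 61.22 g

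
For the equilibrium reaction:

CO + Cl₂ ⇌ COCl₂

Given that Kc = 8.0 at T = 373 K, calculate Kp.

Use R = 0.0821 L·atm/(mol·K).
K_p = 0.2612

Δn = (moles gaseous products) − (moles gaseous reactants) = -1
T = 373 K; RT = 0.0821 × 373 = 30.6233
Kp = Kc·(RT)^Δn = 8.0 × (30.6233)^-1 = 8.0 × 0.0326549 = 0.2612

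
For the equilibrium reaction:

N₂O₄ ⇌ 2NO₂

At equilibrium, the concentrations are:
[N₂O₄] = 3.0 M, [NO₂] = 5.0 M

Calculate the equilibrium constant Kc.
K_c = 8.3333

Kc = ([NO₂]^2) / ([N₂O₄])
   = ((5.0)^2) / ((3.0))
   = 25 / 3 = 8.3333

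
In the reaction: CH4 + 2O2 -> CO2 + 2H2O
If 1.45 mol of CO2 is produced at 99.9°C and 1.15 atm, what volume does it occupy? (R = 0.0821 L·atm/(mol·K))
T = 99.9°C + 273.15 = 373.05 K
V = nRT/P = (1.45 × 0.0821 × 373.05) / 1.15
V = 38.62 L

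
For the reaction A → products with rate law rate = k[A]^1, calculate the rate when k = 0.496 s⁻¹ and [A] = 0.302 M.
0.1498 M/s

rate = k·[A]^1 = 0.496·(0.302)^1 = 0.496·0.302 = 0.1498 M/s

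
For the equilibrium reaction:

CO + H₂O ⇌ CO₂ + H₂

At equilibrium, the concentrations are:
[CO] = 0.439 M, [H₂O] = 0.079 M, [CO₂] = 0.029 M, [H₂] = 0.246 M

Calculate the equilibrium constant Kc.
K_c = 0.2057

Kc = ([CO₂] × [H₂]) / ([CO] × [H₂O])
   = ((0.029)·(0.246)) / ((0.439)·(0.079))
   = 0.007134 / 0.034681 = 0.2057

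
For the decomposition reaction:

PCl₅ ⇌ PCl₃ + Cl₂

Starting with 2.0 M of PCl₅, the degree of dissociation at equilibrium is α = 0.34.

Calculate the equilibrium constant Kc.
K_c = 0.3503

x = α·[A]₀ = 0.34 × 2.0 = 0.68 M dissociated.
At eq: [PCl₅] = 2.0 − 0.68 = 1.32 M; [PCl₃] = [Cl₂] = x = 0.68 M.
Kc = [PCl₃][Cl₂]/[PCl₅] = (0.68)²/1.32 = 0.3503.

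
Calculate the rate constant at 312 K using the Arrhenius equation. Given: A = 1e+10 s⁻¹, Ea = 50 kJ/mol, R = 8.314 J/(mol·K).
4.25e+01 s⁻¹

k = A·exp(-Ea/(R·T)) = 1e+10·exp(-50000/(8.314·312)) = 1e+10·exp(-19.2755) = 1e+10·4.2537e-09 = 4.25e+01 s⁻¹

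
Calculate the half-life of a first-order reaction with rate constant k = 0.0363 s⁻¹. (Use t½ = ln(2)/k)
19.09 s

t½ = ln(2)/k = 0.6931/0.0363 = 19.09 s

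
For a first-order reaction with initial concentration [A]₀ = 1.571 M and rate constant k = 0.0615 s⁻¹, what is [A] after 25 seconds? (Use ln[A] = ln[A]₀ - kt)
0.3376 M

ln[A] = ln[A]₀ - k·t = ln(1.571) - (0.0615)·(25) = 0.4517 - 1.5375 = -1.0858
[A] = e^(-1.0858) = 0.3376 M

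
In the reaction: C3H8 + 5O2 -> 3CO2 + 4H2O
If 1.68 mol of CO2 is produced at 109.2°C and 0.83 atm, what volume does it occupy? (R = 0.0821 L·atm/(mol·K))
T = 109.2°C + 273.15 = 382.35 K
V = nRT/P = (1.68 × 0.0821 × 382.35) / 0.83
V = 63.54 L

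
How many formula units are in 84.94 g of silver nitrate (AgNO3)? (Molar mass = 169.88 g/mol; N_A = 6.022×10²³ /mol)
Moles = 84.94 g ÷ 169.88 g/mol = 0.5 mol
Formula units = 0.5 mol × 6.022×10²³ /mol = 3.011e+23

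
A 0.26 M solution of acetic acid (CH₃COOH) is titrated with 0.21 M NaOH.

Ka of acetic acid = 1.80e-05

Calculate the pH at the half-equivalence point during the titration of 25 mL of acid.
pH = pKa = 4.74

At the half-equivalence point, [HA] = [A⁻], so by Henderson–Hasselbalch pH = pKa + log(1) = pKa.
pKa = −log(1.80e-05) = 4.74.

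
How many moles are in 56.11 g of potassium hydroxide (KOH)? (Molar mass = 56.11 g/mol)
Moles = 56.11 g ÷ 56.11 g/mol = 1 mol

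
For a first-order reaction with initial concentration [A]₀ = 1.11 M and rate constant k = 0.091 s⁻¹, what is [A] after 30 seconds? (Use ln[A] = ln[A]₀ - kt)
0.0724 M

ln[A] = ln[A]₀ - k·t = ln(1.11) - (0.091)·(30) = 0.1044 - 2.7300 = -2.6256
[A] = e^(-2.6256) = 0.0724 M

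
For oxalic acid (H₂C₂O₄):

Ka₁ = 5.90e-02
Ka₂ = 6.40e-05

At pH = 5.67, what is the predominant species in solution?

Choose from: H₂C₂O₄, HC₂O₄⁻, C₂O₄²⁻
C₂O₄²⁻

pKa1 = 1.23, pKa2 = 4.19. Each pKa is the crossover between adjacent species; pH = 5.67 lies in the region where C₂O₄²⁻ predominates.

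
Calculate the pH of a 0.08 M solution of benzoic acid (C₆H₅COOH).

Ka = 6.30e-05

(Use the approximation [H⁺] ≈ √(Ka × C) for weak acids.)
pH = 2.65

[H⁺] = √(Ka × C) = √(6.30e-05 × 0.08) = 2.2450e-03. pH = -log(2.2450e-03)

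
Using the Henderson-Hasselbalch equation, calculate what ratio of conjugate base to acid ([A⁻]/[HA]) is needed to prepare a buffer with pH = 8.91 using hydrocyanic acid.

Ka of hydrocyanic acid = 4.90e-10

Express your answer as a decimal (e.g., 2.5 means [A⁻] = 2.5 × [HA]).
[A⁻]/[HA] = 0.398

pKa = −log(4.90e-10) = 9.3098. pH = pKa + log([A⁻]/[HA]). 8.91 = 9.3098 + log(ratio). log(ratio) = 8.91 − 9.3098 = -0.3998. ratio = 10^(-0.3998) = 0.398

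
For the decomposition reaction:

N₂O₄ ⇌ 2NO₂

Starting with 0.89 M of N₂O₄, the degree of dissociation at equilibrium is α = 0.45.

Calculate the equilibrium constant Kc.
K_c = 1.3107

x = α·[A]₀ = 0.45 × 0.89 = 0.4005 M dissociated.
At eq: [N₂O₄] = 0.89 − 0.4005 = 0.4895 M; [NO₂] = 2x = 0.801 M.
Kc = [NO₂]²/[N₂O₄] = (0.801)²/0.4895 = 1.311.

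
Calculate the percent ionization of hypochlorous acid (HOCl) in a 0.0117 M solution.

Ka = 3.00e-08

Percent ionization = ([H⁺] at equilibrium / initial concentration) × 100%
Percent ionization = 0.16%

Let x = [H⁺]. Ka = x²/(C - x) ⇒ x² + (3.00e-08)x - (3.00e-08)(0.0117) = 0. x = 1.8720e-05. Percent = (1.8720e-05/0.0117) × 100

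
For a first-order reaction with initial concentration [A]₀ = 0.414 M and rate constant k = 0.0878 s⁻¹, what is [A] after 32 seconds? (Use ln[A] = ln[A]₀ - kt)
0.0249 M

ln[A] = ln[A]₀ - k·t = ln(0.414) - (0.0878)·(32) = -0.8819 - 2.8096 = -3.6915
[A] = e^(-3.6915) = 0.0249 M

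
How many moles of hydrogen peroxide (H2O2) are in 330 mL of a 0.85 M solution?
Moles = Molarity × Volume (L)
Moles = 0.85 M × 0.33 L = 0.2805 mol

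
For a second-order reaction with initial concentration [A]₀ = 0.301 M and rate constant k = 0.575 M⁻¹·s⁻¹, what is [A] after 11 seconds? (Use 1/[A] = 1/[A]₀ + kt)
0.1037 M

1/[A] = 1/[A]₀ + k·t = 1/0.301 + (0.575)·(11) = 3.3223 + 6.3250 = 9.6473
[A] = 1/9.6473 = 0.1037 M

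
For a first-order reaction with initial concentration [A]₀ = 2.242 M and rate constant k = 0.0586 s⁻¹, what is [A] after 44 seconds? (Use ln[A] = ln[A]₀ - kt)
0.1702 M

ln[A] = ln[A]₀ - k·t = ln(2.242) - (0.0586)·(44) = 0.8074 - 2.5784 = -1.7710
[A] = e^(-1.7710) = 0.1702 M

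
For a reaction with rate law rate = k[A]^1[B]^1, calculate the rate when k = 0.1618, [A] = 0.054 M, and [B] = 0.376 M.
0.003285 M/s

rate = k·[A]^1·[B]^1 = 0.1618·(0.054)^1·(0.376)^1 = 0.1618·0.054·0.376 = 0.003285 M/s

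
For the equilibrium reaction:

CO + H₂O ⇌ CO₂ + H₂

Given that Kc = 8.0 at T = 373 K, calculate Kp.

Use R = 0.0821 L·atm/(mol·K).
K_p = 8.0000

Δn = (moles gaseous products) − (moles gaseous reactants) = 0
T = 373 K; RT = 0.0821 × 373 = 30.6233
Kp = Kc·(RT)^Δn = 8.0 × (30.6233)^0 = 8.0 × 1 = 8.0000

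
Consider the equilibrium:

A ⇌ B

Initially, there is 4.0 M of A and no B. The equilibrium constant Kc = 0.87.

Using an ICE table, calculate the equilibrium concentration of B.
[B] = 1.861 M

ICE: [A] = 4.0 − x, [B] = x.
Kc = x/(4.0 − x) = 0.87 ⇒ x = 0.87·4.0/(1 + 0.87) = 3.48/1.87 = 1.861.
[B] = x = 1.861 M.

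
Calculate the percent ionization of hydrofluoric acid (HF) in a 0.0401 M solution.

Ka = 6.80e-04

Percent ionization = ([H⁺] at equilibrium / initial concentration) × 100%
Percent ionization = 12.2%

Let x = [H⁺]. Ka = x²/(C - x) ⇒ x² + (6.80e-04)x - (6.80e-04)(0.0401) = 0. x = 4.8929e-03. Percent = (4.8929e-03/0.0401) × 100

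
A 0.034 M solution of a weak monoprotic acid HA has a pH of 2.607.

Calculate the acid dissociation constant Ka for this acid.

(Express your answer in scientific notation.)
K_a = 1.94e-04

[H⁺] = 10^(−pH) = 10^(−2.607) = 2.472e-03 M. For HA ⇌ H⁺ + A⁻, Ka = x²/(C − x) = (2.472e-03)²/(0.034 − 2.472e-03) = 1.94e-04.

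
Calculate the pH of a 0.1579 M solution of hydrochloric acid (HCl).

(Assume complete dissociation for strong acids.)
pH = 0.80

[H⁺] = 0.1579 M for strong acid. pH = -log[H⁺] = -log(0.1579)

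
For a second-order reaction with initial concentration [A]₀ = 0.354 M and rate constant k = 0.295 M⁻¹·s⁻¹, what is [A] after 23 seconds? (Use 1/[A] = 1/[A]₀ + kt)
0.1041 M

1/[A] = 1/[A]₀ + k·t = 1/0.354 + (0.295)·(23) = 2.8249 + 6.7850 = 9.6099
[A] = 1/9.6099 = 0.1041 M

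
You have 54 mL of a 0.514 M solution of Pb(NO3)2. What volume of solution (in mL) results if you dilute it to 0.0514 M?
Using M₁V₁ = M₂V₂:
0.514 × 54 = 0.0514 × V₂
V₂ = (0.514 × 54) / 0.0514 = 540 mL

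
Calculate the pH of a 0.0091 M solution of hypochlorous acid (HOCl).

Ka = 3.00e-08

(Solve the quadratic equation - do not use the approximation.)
pH = 4.78

x² + Ka×x - Ka×C = 0. Using quadratic formula: [H⁺] = 1.6508e-05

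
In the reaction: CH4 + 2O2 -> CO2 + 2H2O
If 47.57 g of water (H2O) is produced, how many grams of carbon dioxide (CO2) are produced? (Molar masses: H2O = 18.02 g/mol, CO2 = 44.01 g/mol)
Moles of H2O = 47.57 g ÷ 18.02 g/mol = 2.63984 mol
Mole ratio: 1 mol CO2 / 2 mol H2O
Moles of CO2 = 2.63984 × (1/2) = 1.31992 mol
Mass of CO2 = 1.31992 mol × 44.01 g/mol = 58.09 g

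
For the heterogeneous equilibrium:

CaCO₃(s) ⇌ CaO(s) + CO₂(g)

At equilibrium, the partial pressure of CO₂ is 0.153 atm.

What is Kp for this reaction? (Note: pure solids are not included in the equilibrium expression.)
K_p = 0.153

Solids (CaCO₃, CaO) have activity 1 and are excluded.
Kp = P(CO₂) = 0.153.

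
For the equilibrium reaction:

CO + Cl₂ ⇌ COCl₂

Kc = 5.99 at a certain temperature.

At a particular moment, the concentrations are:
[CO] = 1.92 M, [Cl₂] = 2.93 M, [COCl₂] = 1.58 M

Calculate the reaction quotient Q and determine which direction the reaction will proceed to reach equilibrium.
Q = 0.281, Q < K, reaction proceeds forward (toward products)

Q = ([COCl₂]) / ([CO] × [Cl₂])
  = ((1.58)) / ((1.92)·(2.93)) = 1.58/5.6256 = 0.2809
Since Q = 0.2809 < Kc = 5.99, the reaction proceeds forward (toward products) to reach equilibrium.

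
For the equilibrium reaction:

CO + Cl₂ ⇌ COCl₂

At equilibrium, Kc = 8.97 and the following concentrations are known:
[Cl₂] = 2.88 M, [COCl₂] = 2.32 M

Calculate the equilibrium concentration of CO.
[CO] = 0.0898 M

Kc = ([COCl₂]) / ([CO] × [Cl₂]) = 8.97
[CO]^1 = (product terms)/(Kc · other reactant terms) = 2.32 / (8.97 · 2.88) = 0.089806
[CO] = 0.0898 M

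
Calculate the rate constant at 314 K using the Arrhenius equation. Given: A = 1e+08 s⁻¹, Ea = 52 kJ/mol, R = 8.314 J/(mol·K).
2.24e-01 s⁻¹

k = A·exp(-Ea/(R·T)) = 1e+08·exp(-52000/(8.314·314)) = 1e+08·exp(-19.9188) = 1e+08·2.2355e-09 = 2.24e-01 s⁻¹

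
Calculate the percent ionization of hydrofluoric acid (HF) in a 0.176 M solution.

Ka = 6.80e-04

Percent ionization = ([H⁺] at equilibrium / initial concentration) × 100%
Percent ionization = 6.03%

Let x = [H⁺]. Ka = x²/(C - x) ⇒ x² + (6.80e-04)x - (6.80e-04)(0.176) = 0. x = 1.0605e-02. Percent = (1.0605e-02/0.176) × 100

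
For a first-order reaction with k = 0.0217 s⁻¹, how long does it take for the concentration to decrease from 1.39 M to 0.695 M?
31.94 s

From ln[A] = ln[A]₀ - k·t: t = ln([A]₀/[A])/k = ln(1.39/0.695)/0.0217 = ln(2.0000)/0.0217 = 0.6931/0.0217 = 31.94 s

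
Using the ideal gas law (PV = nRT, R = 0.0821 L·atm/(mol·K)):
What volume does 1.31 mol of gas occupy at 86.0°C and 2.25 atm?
T = 86.0°C + 273.15 = 359.15 K
V = nRT/P = (1.31 × 0.0821 × 359.15) / 2.25
V = 17.17 L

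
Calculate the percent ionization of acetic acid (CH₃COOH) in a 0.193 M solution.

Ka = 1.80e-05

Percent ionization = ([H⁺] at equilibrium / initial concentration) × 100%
Percent ionization = 0.961%

Let x = [H⁺]. Ka = x²/(C - x) ⇒ x² + (1.80e-05)x - (1.80e-05)(0.193) = 0. x = 1.8549e-03. Percent = (1.8549e-03/0.193) × 100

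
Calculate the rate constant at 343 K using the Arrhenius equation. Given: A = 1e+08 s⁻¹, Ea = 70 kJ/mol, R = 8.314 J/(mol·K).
2.19e-03 s⁻¹

k = A·exp(-Ea/(R·T)) = 1e+08·exp(-70000/(8.314·343)) = 1e+08·exp(-24.5467) = 1e+08·2.1852e-11 = 2.19e-03 s⁻¹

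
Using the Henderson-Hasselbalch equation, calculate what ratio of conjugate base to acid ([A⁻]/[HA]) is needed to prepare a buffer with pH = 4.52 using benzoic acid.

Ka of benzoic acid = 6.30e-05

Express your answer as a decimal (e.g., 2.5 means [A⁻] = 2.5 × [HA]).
[A⁻]/[HA] = 2.086

pKa = −log(6.30e-05) = 4.2007. pH = pKa + log([A⁻]/[HA]). 4.52 = 4.2007 + log(ratio). log(ratio) = 4.52 − 4.2007 = 0.3193. ratio = 10^(0.3193) = 2.086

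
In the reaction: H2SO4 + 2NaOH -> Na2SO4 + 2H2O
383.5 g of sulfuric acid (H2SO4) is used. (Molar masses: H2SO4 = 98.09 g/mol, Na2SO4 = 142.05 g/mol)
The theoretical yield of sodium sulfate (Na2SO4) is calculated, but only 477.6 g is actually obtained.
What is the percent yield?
Moles of H2SO4 = 383.5 g ÷ 98.09 g/mol = 3.90967 mol
Mole ratio: 1 mol Na2SO4 / 1 mol H2SO4
Moles of Na2SO4 = 3.90967 × (1/1) = 3.90967 mol
Theoretical yield = 3.90967 mol × 142.05 g/mol = 555.37 g
Actual yield = 477.6 g
Percent yield = (477.6 / 555.37) × 100% = 86.0%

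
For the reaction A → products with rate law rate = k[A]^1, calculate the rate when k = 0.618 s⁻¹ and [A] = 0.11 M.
0.06798 M/s

rate = k·[A]^1 = 0.618·(0.11)^1 = 0.618·0.11 = 0.06798 M/s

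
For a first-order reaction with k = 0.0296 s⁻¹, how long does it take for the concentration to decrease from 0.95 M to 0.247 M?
45.51 s

From ln[A] = ln[A]₀ - k·t: t = ln([A]₀/[A])/k = ln(0.95/0.247)/0.0296 = ln(3.8462)/0.0296 = 1.3471/0.0296 = 45.51 s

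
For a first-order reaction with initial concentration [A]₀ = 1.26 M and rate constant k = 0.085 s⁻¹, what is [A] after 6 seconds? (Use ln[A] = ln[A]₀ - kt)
0.7566 M

ln[A] = ln[A]₀ - k·t = ln(1.26) - (0.085)·(6) = 0.2311 - 0.5100 = -0.2789
[A] = e^(-0.2789) = 0.7566 M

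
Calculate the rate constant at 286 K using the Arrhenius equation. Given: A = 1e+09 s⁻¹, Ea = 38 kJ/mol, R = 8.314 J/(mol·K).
1.15e+02 s⁻¹

k = A·exp(-Ea/(R·T)) = 1e+09·exp(-38000/(8.314·286)) = 1e+09·exp(-15.9811) = 1e+09·1.1468e-07 = 1.15e+02 s⁻¹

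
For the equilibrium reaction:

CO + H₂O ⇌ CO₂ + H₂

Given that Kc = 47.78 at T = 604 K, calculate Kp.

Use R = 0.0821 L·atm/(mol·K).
K_p = 47.7800

Δn = (moles gaseous products) − (moles gaseous reactants) = 0
T = 604 K; RT = 0.0821 × 604 = 49.5884
Kp = Kc·(RT)^Δn = 47.78 × (49.5884)^0 = 47.78 × 1 = 47.7800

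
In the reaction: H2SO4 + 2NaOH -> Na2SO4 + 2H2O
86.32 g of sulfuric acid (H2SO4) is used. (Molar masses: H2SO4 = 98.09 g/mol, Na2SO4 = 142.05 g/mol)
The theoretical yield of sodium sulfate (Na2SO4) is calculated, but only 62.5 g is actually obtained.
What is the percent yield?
Moles of H2SO4 = 86.32 g ÷ 98.09 g/mol = 0.880008 mol
Mole ratio: 1 mol Na2SO4 / 1 mol H2SO4
Moles of Na2SO4 = 0.880008 × (1/1) = 0.880008 mol
Theoretical yield = 0.880008 mol × 142.05 g/mol = 125.01 g
Actual yield = 62.5 g
Percent yield = (62.5 / 125.01) × 100% = 50.0%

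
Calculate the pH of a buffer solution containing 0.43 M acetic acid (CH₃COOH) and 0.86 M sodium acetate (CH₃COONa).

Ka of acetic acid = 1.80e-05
pH = 5.05

pKa = -log(1.80e-05) = 4.74. pH = pKa + log([A⁻]/[HA]) = 4.74 + log(0.86/0.43)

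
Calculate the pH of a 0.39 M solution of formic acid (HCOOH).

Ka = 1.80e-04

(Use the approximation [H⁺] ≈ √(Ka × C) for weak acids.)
pH = 2.08

[H⁺] = √(Ka × C) = √(1.80e-04 × 0.39) = 8.3785e-03. pH = -log(8.3785e-03)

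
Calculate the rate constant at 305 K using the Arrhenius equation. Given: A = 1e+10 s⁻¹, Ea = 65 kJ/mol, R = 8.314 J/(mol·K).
7.37e-02 s⁻¹

k = A·exp(-Ea/(R·T)) = 1e+10·exp(-65000/(8.314·305)) = 1e+10·exp(-25.6332) = 1e+10·7.3727e-12 = 7.37e-02 s⁻¹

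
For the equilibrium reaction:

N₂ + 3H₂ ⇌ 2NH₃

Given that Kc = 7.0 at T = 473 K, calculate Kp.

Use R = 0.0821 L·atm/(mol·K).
K_p = 0.0046

Δn = (moles gaseous products) − (moles gaseous reactants) = -2
T = 473 K; RT = 0.0821 × 473 = 38.8333
Kp = Kc·(RT)^Δn = 7.0 × (38.8333)^-2 = 7.0 × 0.000663119 = 0.0046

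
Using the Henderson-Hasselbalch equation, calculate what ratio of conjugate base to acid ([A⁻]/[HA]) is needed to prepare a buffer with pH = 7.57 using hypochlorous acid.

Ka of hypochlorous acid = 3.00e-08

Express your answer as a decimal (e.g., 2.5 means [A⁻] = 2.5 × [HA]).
[A⁻]/[HA] = 1.115

pKa = −log(3.00e-08) = 7.5229. pH = pKa + log([A⁻]/[HA]). 7.57 = 7.5229 + log(ratio). log(ratio) = 7.57 − 7.5229 = 0.0471. ratio = 10^(0.0471) = 1.115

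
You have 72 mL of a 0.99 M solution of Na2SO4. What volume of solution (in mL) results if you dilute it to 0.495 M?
Using M₁V₁ = M₂V₂:
0.99 × 72 = 0.495 × V₂
V₂ = (0.99 × 72) / 0.495 = 144 mL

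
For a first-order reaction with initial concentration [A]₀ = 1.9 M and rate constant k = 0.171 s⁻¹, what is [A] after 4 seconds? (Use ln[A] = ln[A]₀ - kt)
0.9587 M

ln[A] = ln[A]₀ - k·t = ln(1.9) - (0.171)·(4) = 0.6419 - 0.6840 = -0.0421
[A] = e^(-0.0421) = 0.9587 M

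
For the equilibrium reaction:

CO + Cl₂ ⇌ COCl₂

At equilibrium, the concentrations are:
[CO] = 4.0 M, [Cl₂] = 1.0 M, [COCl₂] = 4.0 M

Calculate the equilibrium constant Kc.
K_c = 1.0000

Kc = ([COCl₂]) / ([CO] × [Cl₂])
   = ((4.0)) / ((4.0)·(1.0))
   = 4 / 4 = 1.0000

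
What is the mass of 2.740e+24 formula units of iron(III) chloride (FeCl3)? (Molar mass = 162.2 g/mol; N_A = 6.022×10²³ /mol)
Moles = 2.740e+24 ÷ 6.022×10²³ = 4.54998 mol
Mass = 4.54998 mol × 162.2 g/mol = 738 g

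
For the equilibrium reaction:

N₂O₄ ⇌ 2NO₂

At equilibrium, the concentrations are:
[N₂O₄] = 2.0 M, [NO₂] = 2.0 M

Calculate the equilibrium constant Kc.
K_c = 2.0000

Kc = ([NO₂]^2) / ([N₂O₄])
   = ((2.0)^2) / ((2.0))
   = 4 / 2 = 2.0000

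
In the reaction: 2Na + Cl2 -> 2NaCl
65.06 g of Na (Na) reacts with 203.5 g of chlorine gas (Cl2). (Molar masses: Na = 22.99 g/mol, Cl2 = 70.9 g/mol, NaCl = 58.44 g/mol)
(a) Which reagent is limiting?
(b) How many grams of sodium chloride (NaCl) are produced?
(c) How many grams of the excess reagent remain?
(a) Na, (b) 165.4 g, (c) 103.2 g

Moles of Na = 65.06 g ÷ 22.99 g/mol = 2.82993 mol
Moles of Cl2 = 203.5 g ÷ 70.9 g/mol = 2.87024 mol
Moles ÷ coefficient: Na: 2.82993/2 = 1.415, Cl2: 2.87024/1 = 2.87
(a) Na has the smaller value, so Na is the limiting reagent.
(b) Moles of NaCl = 2.82993 mol Na × (2/2) = 2.82993 mol; mass = 2.82993 mol × 58.44 g/mol = 165.4 g
(c) Cl2 consumed = 2.82993 × (1/2) = 1.41496 mol; remaining = 2.87024 − 1.41496 = 1.45528 mol; mass = 1.45528 mol × 70.9 g/mol = 103.2 g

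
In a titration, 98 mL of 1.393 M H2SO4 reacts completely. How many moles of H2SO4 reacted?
Moles = Molarity × Volume (L)
Moles = 1.393 M × 0.098 L = 0.1365 mol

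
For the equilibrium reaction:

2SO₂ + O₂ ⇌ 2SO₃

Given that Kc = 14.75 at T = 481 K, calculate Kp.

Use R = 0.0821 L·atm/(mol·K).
K_p = 0.3735

Δn = (moles gaseous products) − (moles gaseous reactants) = -1
T = 481 K; RT = 0.0821 × 481 = 39.4901
Kp = Kc·(RT)^Δn = 14.75 × (39.4901)^-1 = 14.75 × 0.0253228 = 0.3735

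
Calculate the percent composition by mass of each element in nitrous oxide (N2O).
N: 63.65%, O: 36.35%

Molar mass of N2O = 44.02 g/mol
% N = (2 × 14.01) / 44.02 × 100% = 28.02 / 44.02 × 100% = 63.65%
% O = (1 × 16.0) / 44.02 × 100% = 16 / 44.02 × 100% = 36.35%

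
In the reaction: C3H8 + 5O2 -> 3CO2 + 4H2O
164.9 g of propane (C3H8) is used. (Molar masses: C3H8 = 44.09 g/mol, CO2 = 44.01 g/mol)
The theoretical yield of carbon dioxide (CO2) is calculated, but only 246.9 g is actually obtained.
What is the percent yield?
Moles of C3H8 = 164.9 g ÷ 44.09 g/mol = 3.74008 mol
Mole ratio: 3 mol CO2 / 1 mol C3H8
Moles of CO2 = 3.74008 × (3/1) = 11.2202 mol
Theoretical yield = 11.2202 mol × 44.01 g/mol = 493.8 g
Actual yield = 246.9 g
Percent yield = (246.9 / 493.8) × 100% = 50.0%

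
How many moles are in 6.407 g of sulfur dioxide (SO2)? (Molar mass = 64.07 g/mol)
Moles = 6.407 g ÷ 64.07 g/mol = 0.1 mol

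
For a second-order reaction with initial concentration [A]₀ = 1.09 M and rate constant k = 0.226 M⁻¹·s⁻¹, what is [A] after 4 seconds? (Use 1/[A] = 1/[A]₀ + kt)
0.5490 M

1/[A] = 1/[A]₀ + k·t = 1/1.09 + (0.226)·(4) = 0.9174 + 0.9040 = 1.8214
[A] = 1/1.8214 = 0.5490 M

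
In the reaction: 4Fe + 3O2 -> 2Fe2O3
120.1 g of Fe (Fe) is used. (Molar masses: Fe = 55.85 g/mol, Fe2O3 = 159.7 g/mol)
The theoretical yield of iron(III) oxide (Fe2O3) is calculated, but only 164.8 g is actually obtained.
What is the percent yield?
Moles of Fe = 120.1 g ÷ 55.85 g/mol = 2.1504 mol
Mole ratio: 2 mol Fe2O3 / 4 mol Fe
Moles of Fe2O3 = 2.1504 × (2/4) = 1.0752 mol
Theoretical yield = 1.0752 mol × 159.7 g/mol = 171.71 g
Actual yield = 164.8 g
Percent yield = (164.8 / 171.71) × 100% = 96.0%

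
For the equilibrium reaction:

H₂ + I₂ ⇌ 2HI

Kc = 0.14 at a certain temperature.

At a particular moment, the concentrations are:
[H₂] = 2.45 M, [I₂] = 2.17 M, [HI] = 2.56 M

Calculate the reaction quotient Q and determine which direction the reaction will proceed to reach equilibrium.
Q = 1.233, Q > K, reaction proceeds reverse (toward reactants)

Q = ([HI]^2) / ([H₂] × [I₂])
  = ((2.56)^2) / ((2.45)·(2.17)) = 6.5536/5.3165 = 1.233
Since Q = 1.233 > Kc = 0.14, the reaction proceeds reverse (toward reactants) to reach equilibrium.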